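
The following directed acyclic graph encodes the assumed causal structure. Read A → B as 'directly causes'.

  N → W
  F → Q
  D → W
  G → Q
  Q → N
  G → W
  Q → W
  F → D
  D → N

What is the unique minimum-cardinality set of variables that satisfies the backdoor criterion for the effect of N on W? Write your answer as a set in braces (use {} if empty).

Variables eligible for adjustment (non-descendants of N, excluding N and W): {D, F, G, Q}.
Backdoor paths from N to W:
  P1: N <- D <- F -> Q <- G -> W
  P2: N <- D <- F -> Q -> W
  P3: N <- D -> W
  P4: N <- Q <- F -> D -> W
  P5: N <- Q <- G -> W
  P6: N <- Q -> W
The empty set is not sufficient: P2 (N <- D <- F -> Q -> W) has no collider blocking it and no conditioned non-collider, so it is open.
Try {D, Q}:
  P1: blocked at chain node D ∈ conditioning set.
  P2: blocked at chain node D ∈ conditioning set.
  P3: blocked at fork node D ∈ conditioning set.
  P4: blocked at chain node Q ∈ conditioning set.
  P5: blocked at chain node Q ∈ conditioning set.
  P6: blocked at fork node Q ∈ conditioning set.
{D, Q} contains no descendant of N and blocks every backdoor path.
Every element of {D, Q} is needed (dropping D leaves P1 open; dropping Q leaves P5 open), so no proper subset is valid.
Among all size-2 subsets of the eligible variables, only {D, Q} blocks every backdoor path, so it is the unique smallest valid adjustment set.

{D, Q}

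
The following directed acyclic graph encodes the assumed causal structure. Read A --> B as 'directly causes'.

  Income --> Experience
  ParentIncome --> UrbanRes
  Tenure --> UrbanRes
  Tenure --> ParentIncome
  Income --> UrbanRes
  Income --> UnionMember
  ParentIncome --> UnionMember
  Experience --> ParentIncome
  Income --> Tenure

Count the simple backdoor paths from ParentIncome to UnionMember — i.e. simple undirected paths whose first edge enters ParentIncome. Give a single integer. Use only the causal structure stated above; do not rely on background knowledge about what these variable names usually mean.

A backdoor path from ParentIncome to UnionMember is any simple undirected path whose first edge points into ParentIncome (i.e. leaves ParentIncome via a parent).
Parents of ParentIncome: {Experience, Tenure}.
Enumerating:
  P1: ParentIncome <- Experience <- Income -> UnionMember
  P2: ParentIncome <- Tenure <- Income -> UnionMember
  P3: ParentIncome <- Tenure -> UrbanRes <- Income -> UnionMember
That exhausts the simple backdoor paths. Count: 3.

3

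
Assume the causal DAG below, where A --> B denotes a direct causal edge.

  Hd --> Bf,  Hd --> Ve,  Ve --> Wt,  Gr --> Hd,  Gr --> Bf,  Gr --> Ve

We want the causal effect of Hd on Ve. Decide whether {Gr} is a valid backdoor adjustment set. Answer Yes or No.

Backdoor paths from Hd to Ve (paths whose first edge points into Hd):
  P1: Hd <- Gr -> Ve
Condition 1 (no descendant of Hd in the set): holds — descendants of Hd are {Bf, Ve, Wt}; none are in {Gr}.
Condition 2 (every backdoor path blocked by {Gr}):
  P1: blocked at fork node Gr ∈ conditioning set.
{Gr} satisfies the backdoor criterion.

Yes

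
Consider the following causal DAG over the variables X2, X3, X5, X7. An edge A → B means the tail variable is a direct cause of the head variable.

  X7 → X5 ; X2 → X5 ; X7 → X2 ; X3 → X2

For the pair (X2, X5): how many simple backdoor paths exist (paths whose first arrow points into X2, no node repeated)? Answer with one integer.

A backdoor path from X2 to X5 is any simple undirected path whose first edge points into X2 (i.e. leaves X2 via a parent).
Parents of X2: {X3, X7}.
Enumerating:
  P1: X2 <- X7 -> X5
That exhausts the simple backdoor paths. Count: 1.

1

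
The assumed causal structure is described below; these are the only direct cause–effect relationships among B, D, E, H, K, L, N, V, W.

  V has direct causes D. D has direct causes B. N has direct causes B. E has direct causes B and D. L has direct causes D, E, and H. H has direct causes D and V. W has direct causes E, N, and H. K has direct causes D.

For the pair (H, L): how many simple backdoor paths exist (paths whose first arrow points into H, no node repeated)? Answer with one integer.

A backdoor path from H to L is any simple undirected path whose first edge points into H (i.e. leaves H via a parent).
Parents of H: {D, V}.
Enumerating:
  P1: H <- D <- B -> N -> W <- E -> L
  P2: H <- D <- B -> E -> L
  P3: H <- D -> E -> L
  P4: H <- D -> L
  P5: H <- V <- D <- B -> N -> W <- E -> L
  P6: H <- V <- D <- B -> E -> L
  P7: H <- V <- D -> E -> L
  P8: H <- V <- D -> L
That exhausts the simple backdoor paths. Count: 8.

8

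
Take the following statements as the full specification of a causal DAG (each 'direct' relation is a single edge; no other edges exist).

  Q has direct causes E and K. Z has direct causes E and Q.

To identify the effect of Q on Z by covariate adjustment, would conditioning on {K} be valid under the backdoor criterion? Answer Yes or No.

No

Backdoor paths from Q to Z (paths whose first edge points into Q):
  P1: Q <- E -> Z
Condition 1 (no descendant of Q in the set): holds — descendants of Q are {Z}; none are in {K}.
Condition 2 (every backdoor path blocked by {K}):
  P1: open — no interior node is in the conditioning set.
{K} does not satisfy the backdoor criterion.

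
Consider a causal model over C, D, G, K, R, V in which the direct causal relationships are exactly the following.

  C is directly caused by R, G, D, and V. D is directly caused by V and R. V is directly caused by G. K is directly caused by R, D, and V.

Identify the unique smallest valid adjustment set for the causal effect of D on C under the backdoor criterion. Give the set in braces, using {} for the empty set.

Variables eligible for adjustment (non-descendants of D, excluding D and C): {G, R, V}.
Backdoor paths from D to C:
  P1: D <- V <- G -> C
  P2: D <- V -> C
  P3: D <- V -> K <- R -> C
  P4: D <- R -> C
  P5: D <- R -> K <- V <- G -> C
  P6: D <- R -> K <- V -> C
The empty set is not sufficient: P1 (D <- V <- G -> C) has no collider blocking it and no conditioned non-collider, so it is open.
Try {R, V}:
  P1: blocked at chain node V ∈ conditioning set.
  P2: blocked at fork node V ∈ conditioning set.
  P3: blocked at fork node V ∈ conditioning set.
  P4: blocked at fork node R ∈ conditioning set.
  P5: blocked at fork node R ∈ conditioning set.
  P6: blocked at fork node R ∈ conditioning set.
{R, V} contains no descendant of D and blocks every backdoor path.
Every element of {R, V} is needed (dropping R leaves P4 open; dropping V leaves P1 open), so no proper subset is valid.
Among all size-2 subsets of the eligible variables, only {R, V} blocks every backdoor path, so it is the unique smallest valid adjustment set.

{R, V}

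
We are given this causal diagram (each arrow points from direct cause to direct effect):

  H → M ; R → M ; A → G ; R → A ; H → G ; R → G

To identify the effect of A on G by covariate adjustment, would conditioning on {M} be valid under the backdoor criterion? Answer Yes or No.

Backdoor paths from A to G (paths whose first edge points into A):
  P1: A <- R -> M <- H -> G
  P2: A <- R -> G
Condition 1 (no descendant of A in the set): holds — descendants of A are {G}; none are in {M}.
Condition 2 (every backdoor path blocked by {M}):
  P1: open — collider(s) M are conditioned on (or have a conditioned descendant) and no non-collider on the path is in the set.
  P2: open — no interior node is in the conditioning set.
{M} does not satisfy the backdoor criterion.

No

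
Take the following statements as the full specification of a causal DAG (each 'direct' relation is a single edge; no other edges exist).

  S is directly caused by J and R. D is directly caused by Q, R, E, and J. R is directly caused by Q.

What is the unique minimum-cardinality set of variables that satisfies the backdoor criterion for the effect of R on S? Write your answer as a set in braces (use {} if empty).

Variables eligible for adjustment (non-descendants of R, excluding R and S): {E, J, Q}.
Backdoor paths from R to S:
  P1: R <- Q -> D <- J -> S
Each backdoor path contains an unconditioned collider, so every path is already blocked with the empty conditioning set:
  P1: blocked at collider D (neither it nor any descendant is in the conditioning set).
The empty set is therefore the unique smallest valid set.

{}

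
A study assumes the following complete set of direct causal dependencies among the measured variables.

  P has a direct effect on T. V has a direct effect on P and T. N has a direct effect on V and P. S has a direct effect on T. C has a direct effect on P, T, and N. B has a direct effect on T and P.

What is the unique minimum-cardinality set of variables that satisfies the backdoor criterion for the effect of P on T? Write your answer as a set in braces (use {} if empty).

Variables eligible for adjustment (non-descendants of P, excluding P and T): {B, C, N, S, V}.
Backdoor paths from P to T:
  P1: P <- B -> T
  P2: P <- C -> N -> V -> T
  P3: P <- C -> T
  P4: P <- N <- C -> T
  P5: P <- N -> V -> T
  P6: P <- V <- N <- C -> T
  P7: P <- V -> T
The empty set is not sufficient: P1 (P <- B -> T) has no collider blocking it and no conditioned non-collider, so it is open.
Try {B, C, V}:
  P1: blocked at fork node B ∈ conditioning set.
  P2: blocked at fork node C ∈ conditioning set.
  P3: blocked at fork node C ∈ conditioning set.
  P4: blocked at fork node C ∈ conditioning set.
  P5: blocked at chain node V ∈ conditioning set.
  P6: blocked at chain node V ∈ conditioning set.
  P7: blocked at fork node V ∈ conditioning set.
{B, C, V} contains no descendant of P and blocks every backdoor path.
Every element of {B, C, V} is needed (dropping B leaves P1 open; dropping C leaves P3 open; dropping V leaves P5 open), so no proper subset is valid.
Among all size-3 subsets of the eligible variables, only {B, C, V} blocks every backdoor path, so it is the unique smallest valid adjustment set.

{B, C, V}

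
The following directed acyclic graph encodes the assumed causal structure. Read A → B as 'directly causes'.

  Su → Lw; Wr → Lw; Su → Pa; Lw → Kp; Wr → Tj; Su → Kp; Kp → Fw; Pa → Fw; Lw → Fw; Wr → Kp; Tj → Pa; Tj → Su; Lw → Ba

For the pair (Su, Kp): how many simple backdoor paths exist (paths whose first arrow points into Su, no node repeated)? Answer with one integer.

A backdoor path from Su to Kp is any simple undirected path whose first edge points into Su (i.e. leaves Su via a parent).
Parents of Su: {Tj}.
Enumerating:
  P1: Su <- Tj <- Wr -> Lw -> Kp
  P2: Su <- Tj <- Wr -> Lw -> Fw <- Kp
  P3: Su <- Tj <- Wr -> Kp
  P4: Su <- Tj -> Pa -> Fw <- Lw <- Wr -> Kp
  P5: Su <- Tj -> Pa -> Fw <- Lw -> Kp
  P6: Su <- Tj -> Pa -> Fw <- Kp
That exhausts the simple backdoor paths. Count: 6.

6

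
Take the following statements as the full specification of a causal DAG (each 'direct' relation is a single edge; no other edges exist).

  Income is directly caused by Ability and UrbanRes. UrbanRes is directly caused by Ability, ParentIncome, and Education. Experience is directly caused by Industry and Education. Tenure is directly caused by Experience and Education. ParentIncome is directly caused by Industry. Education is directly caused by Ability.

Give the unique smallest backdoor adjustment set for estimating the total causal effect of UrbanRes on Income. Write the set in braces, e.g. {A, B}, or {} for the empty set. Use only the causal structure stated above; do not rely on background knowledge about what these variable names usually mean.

Variables eligible for adjustment (non-descendants of UrbanRes, excluding UrbanRes and Income): {Ability, Education, Experience, Industry, ParentIncome, Tenure}.
Backdoor paths from UrbanRes to Income:
  P1: UrbanRes <- Ability -> Income
  P2: UrbanRes <- Education <- Ability -> Income
  P3: UrbanRes <- ParentIncome <- Industry -> Experience <- Education <- Ability -> Income
  P4: UrbanRes <- ParentIncome <- Industry -> Experience -> Tenure <- Education <- Ability -> Income
The empty set is not sufficient: P1 (UrbanRes <- Ability -> Income) has no collider blocking it and no conditioned non-collider, so it is open.
Try {Ability}:
  P1: blocked at fork node Ability ∈ conditioning set.
  P2: blocked at fork node Ability ∈ conditioning set.
  P3: blocked at collider Experience (neither it nor any descendant is in the conditioning set).
  P4: blocked at collider Tenure (neither it nor any descendant is in the conditioning set).
{Ability} contains no descendant of UrbanRes and blocks every backdoor path.
No other singleton works — e.g. {Industry} leaves P1 open — so {Ability} is the unique smallest valid adjustment set.

{Ability}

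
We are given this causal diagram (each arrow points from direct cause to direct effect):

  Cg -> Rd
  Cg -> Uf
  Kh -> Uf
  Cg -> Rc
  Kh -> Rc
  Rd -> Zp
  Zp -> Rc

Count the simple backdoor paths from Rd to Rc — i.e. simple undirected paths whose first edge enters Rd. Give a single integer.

2

A backdoor path from Rd to Rc is any simple undirected path whose first edge points into Rd (i.e. leaves Rd via a parent).
Parents of Rd: {Cg}.
Enumerating:
  P1: Rd <- Cg -> Uf <- Kh -> Rc
  P2: Rd <- Cg -> Rc
That exhausts the simple backdoor paths. Count: 2.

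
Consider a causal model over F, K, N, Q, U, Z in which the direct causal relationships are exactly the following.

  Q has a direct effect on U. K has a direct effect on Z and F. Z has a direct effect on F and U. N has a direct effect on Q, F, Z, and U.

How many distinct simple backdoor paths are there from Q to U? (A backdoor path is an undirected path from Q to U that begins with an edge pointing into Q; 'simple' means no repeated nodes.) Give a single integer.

A backdoor path from Q to U is any simple undirected path whose first edge points into Q (i.e. leaves Q via a parent).
Parents of Q: {N}.
Enumerating:
  P1: Q <- N -> Z -> U
  P2: Q <- N -> U
  P3: Q <- N -> F <- K -> Z -> U
  P4: Q <- N -> F <- Z -> U
That exhausts the simple backdoor paths. Count: 4.

4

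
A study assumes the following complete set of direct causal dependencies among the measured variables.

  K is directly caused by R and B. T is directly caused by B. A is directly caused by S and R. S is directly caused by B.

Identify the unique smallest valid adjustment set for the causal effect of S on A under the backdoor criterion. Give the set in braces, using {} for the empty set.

{}

Variables eligible for adjustment (non-descendants of S, excluding S and A): {B, K, R, T}.
Backdoor paths from S to A:
  P1: S <- B -> K <- R -> A
Each backdoor path contains an unconditioned collider, so every path is already blocked with the empty conditioning set:
  P1: blocked at collider K (neither it nor any descendant is in the conditioning set).
The empty set is therefore the unique smallest valid set.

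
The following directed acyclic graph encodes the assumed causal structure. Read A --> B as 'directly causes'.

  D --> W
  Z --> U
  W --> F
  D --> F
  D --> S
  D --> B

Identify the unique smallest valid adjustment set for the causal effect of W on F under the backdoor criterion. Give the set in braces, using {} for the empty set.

{D}

Variables eligible for adjustment (non-descendants of W, excluding W and F): {B, D, S, U, Z}.
Backdoor paths from W to F:
  P1: W <- D -> F
The empty set is not sufficient: P1 (W <- D -> F) has no collider blocking it and no conditioned non-collider, so it is open.
Try {D}:
  P1: blocked at fork node D ∈ conditioning set.
{D} contains no descendant of W and blocks every backdoor path.
No other singleton works — e.g. {Z} leaves P1 open — so {D} is the unique smallest valid adjustment set.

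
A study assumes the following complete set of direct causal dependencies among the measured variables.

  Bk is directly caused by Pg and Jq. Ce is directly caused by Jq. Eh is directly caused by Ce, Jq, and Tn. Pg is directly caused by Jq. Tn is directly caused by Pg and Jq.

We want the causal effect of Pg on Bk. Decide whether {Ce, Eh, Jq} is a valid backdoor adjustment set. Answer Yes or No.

No

Backdoor paths from Pg to Bk (paths whose first edge points into Pg):
  P1: Pg <- Jq -> Bk
Condition 1 (no descendant of Pg in the set): FAILS — Eh is a descendant of Pg.
Condition 2 (every backdoor path blocked by {Ce, Eh, Jq}):
  P1: blocked at fork node Jq ∈ conditioning set.
{Ce, Eh, Jq} does not satisfy the backdoor criterion.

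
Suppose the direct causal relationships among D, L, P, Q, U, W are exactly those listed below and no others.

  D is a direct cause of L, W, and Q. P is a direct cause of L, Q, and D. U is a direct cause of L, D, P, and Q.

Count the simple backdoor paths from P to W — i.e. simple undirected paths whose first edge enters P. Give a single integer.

A backdoor path from P to W is any simple undirected path whose first edge points into P (i.e. leaves P via a parent).
Parents of P: {U}.
Enumerating:
  P1: P <- U -> D -> W
  P2: P <- U -> Q <- D -> W
  P3: P <- U -> L <- D -> W
That exhausts the simple backdoor paths. Count: 3.

3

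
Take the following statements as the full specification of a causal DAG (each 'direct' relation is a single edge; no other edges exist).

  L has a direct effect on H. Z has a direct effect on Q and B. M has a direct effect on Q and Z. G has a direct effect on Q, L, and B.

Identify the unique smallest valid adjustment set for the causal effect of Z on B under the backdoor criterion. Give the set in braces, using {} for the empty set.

{}

Variables eligible for adjustment (non-descendants of Z, excluding Z and B): {G, H, L, M}.
Backdoor paths from Z to B:
  P1: Z <- M -> Q <- G -> B
Each backdoor path contains an unconditioned collider, so every path is already blocked with the empty conditioning set:
  P1: blocked at collider Q (neither it nor any descendant is in the conditioning set).
The empty set is therefore the unique smallest valid set.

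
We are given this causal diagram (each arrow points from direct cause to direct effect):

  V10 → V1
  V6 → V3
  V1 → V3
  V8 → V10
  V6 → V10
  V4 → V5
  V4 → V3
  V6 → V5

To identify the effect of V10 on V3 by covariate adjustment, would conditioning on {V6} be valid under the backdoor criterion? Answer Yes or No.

Yes

Backdoor paths from V10 to V3 (paths whose first edge points into V10):
  P1: V10 <- V6 -> V3
  P2: V10 <- V6 -> V5 <- V4 -> V3
Condition 1 (no descendant of V10 in the set): holds — descendants of V10 are {V1, V3}; none are in {V6}.
Condition 2 (every backdoor path blocked by {V6}):
  P1: blocked at fork node V6 ∈ conditioning set.
  P2: blocked at fork node V6 ∈ conditioning set.
{V6} satisfies the backdoor criterion.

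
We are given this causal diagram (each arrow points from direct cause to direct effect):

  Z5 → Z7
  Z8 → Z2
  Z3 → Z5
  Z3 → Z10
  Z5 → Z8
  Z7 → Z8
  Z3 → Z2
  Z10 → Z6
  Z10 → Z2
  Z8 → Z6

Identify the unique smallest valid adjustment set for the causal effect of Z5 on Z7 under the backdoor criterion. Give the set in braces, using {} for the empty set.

Variables eligible for adjustment (non-descendants of Z5, excluding Z5 and Z7): {Z10, Z3}.
Backdoor paths from Z5 to Z7:
  P1: Z5 <- Z3 -> Z10 -> Z2 <- Z8 <- Z7
  P2: Z5 <- Z3 -> Z10 -> Z6 <- Z8 <- Z7
  P3: Z5 <- Z3 -> Z2 <- Z10 -> Z6 <- Z8 <- Z7
  P4: Z5 <- Z3 -> Z2 <- Z8 <- Z7
Each backdoor path contains an unconditioned collider, so every path is already blocked with the empty conditioning set:
  P1: blocked at collider Z2 (neither it nor any descendant is in the conditioning set).
  P2: blocked at collider Z6 (neither it nor any descendant is in the conditioning set).
  P3: blocked at collider Z2 (neither it nor any descendant is in the conditioning set).
  P4: blocked at collider Z2 (neither it nor any descendant is in the conditioning set).
The empty set is therefore the unique smallest valid set.

{}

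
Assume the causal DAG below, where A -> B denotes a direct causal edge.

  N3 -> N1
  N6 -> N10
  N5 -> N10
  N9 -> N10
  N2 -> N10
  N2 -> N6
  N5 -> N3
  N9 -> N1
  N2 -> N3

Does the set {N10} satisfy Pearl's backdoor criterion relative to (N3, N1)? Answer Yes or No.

No

Backdoor paths from N3 to N1 (paths whose first edge points into N3):
  P1: N3 <- N2 -> N6 -> N10 <- N9 -> N1
  P2: N3 <- N2 -> N10 <- N9 -> N1
  P3: N3 <- N5 -> N10 <- N9 -> N1
Condition 1 (no descendant of N3 in the set): holds — descendants of N3 are {N1}; none are in {N10}.
Condition 2 (every backdoor path blocked by {N10}):
  P1: open — collider(s) N10 are conditioned on (or have a conditioned descendant) and no non-collider on the path is in the set.
  P2: open — collider(s) N10 are conditioned on (or have a conditioned descendant) and no non-collider on the path is in the set.
  P3: open — collider(s) N10 are conditioned on (or have a conditioned descendant) and no non-collider on the path is in the set.
{N10} does not satisfy the backdoor criterion.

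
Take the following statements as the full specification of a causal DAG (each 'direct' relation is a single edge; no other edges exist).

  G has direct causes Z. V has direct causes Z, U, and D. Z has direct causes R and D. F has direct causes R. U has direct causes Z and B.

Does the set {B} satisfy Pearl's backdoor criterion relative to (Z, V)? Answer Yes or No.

No

Backdoor paths from Z to V (paths whose first edge points into Z):
  P1: Z <- D -> V
Condition 1 (no descendant of Z in the set): holds — descendants of Z are {G, U, V}; none are in {B}.
Condition 2 (every backdoor path blocked by {B}):
  P1: open — no interior node is in the conditioning set.
{B} does not satisfy the backdoor criterion.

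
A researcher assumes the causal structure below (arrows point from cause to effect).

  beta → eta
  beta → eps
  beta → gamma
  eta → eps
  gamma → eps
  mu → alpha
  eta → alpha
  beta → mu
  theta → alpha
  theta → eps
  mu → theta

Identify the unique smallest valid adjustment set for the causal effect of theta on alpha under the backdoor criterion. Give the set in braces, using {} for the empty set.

Variables eligible for adjustment (non-descendants of theta, excluding theta and alpha): {beta, eta, gamma, mu}.
Backdoor paths from theta to alpha:
  P1: theta <- mu <- beta -> eta -> alpha
  P2: theta <- mu <- beta -> gamma -> eps <- eta -> alpha
  P3: theta <- mu <- beta -> eps <- eta -> alpha
  P4: theta <- mu -> alpha
The empty set is not sufficient: P1 (theta <- mu <- beta -> eta -> alpha) has no collider blocking it and no conditioned non-collider, so it is open.
Try {mu}:
  P1: blocked at chain node mu ∈ conditioning set.
  P2: blocked at chain node mu ∈ conditioning set.
  P3: blocked at chain node mu ∈ conditioning set.
  P4: blocked at fork node mu ∈ conditioning set.
{mu} contains no descendant of theta and blocks every backdoor path.
No other singleton works — e.g. {beta} leaves P4 open — so {mu} is the unique smallest valid adjustment set.

{mu}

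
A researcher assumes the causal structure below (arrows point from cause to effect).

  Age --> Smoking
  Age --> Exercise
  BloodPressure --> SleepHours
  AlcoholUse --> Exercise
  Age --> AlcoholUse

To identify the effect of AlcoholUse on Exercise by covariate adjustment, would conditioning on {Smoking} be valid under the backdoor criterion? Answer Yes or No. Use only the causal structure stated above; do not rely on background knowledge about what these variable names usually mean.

No

Backdoor paths from AlcoholUse to Exercise (paths whose first edge points into AlcoholUse):
  P1: AlcoholUse <- Age -> Exercise
Condition 1 (no descendant of AlcoholUse in the set): holds — descendants of AlcoholUse are {Exercise}; none are in {Smoking}.
Condition 2 (every backdoor path blocked by {Smoking}):
  P1: open — no interior node is in the conditioning set.
{Smoking} does not satisfy the backdoor criterion.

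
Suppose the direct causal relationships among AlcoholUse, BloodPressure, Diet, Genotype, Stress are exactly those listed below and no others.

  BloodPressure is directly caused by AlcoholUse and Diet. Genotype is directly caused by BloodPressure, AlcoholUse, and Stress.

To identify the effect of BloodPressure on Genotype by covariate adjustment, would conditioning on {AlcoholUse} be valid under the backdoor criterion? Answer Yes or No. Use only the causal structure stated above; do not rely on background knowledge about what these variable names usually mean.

Backdoor paths from BloodPressure to Genotype (paths whose first edge points into BloodPressure):
  P1: BloodPressure <- AlcoholUse -> Genotype
Condition 1 (no descendant of BloodPressure in the set): holds — descendants of BloodPressure are {Genotype}; none are in {AlcoholUse}.
Condition 2 (every backdoor path blocked by {AlcoholUse}):
  P1: blocked at fork node AlcoholUse ∈ conditioning set.
{AlcoholUse} satisfies the backdoor criterion.

Yes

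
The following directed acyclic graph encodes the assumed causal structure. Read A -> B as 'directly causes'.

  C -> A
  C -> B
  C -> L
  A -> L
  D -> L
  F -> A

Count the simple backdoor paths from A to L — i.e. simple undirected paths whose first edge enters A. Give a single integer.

1

A backdoor path from A to L is any simple undirected path whose first edge points into A (i.e. leaves A via a parent).
Parents of A: {C, F}.
Enumerating:
  P1: A <- C -> L
That exhausts the simple backdoor paths. Count: 1.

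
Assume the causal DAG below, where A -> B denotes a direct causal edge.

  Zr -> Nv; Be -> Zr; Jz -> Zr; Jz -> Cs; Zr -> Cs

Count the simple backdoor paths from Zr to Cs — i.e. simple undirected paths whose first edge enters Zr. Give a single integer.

A backdoor path from Zr to Cs is any simple undirected path whose first edge points into Zr (i.e. leaves Zr via a parent).
Parents of Zr: {Be, Jz}.
Enumerating:
  P1: Zr <- Jz -> Cs
That exhausts the simple backdoor paths. Count: 1.

1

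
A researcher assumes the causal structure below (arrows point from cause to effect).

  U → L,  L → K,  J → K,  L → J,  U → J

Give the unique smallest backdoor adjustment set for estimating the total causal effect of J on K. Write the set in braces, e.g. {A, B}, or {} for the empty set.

Variables eligible for adjustment (non-descendants of J, excluding J and K): {L, U}.
Backdoor paths from J to K:
  P1: J <- U -> L -> K
  P2: J <- L -> K
The empty set is not sufficient: P1 (J <- U -> L -> K) has no collider blocking it and no conditioned non-collider, so it is open.
Try {L}:
  P1: blocked at chain node L ∈ conditioning set.
  P2: blocked at fork node L ∈ conditioning set.
{L} contains no descendant of J and blocks every backdoor path.
No other singleton works — e.g. {U} leaves P2 open — so {L} is the unique smallest valid adjustment set.

{L}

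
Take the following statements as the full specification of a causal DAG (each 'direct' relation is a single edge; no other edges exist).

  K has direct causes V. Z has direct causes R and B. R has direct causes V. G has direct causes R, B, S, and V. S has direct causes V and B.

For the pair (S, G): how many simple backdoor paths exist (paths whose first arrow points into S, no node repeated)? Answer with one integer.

A backdoor path from S to G is any simple undirected path whose first edge points into S (i.e. leaves S via a parent).
Parents of S: {B, V}.
Enumerating:
  P1: S <- V -> R -> G
  P2: S <- V -> R -> Z <- B -> G
  P3: S <- V -> G
  P4: S <- B -> G
  P5: S <- B -> Z <- R <- V -> G
  P6: S <- B -> Z <- R -> G
That exhausts the simple backdoor paths. Count: 6.

6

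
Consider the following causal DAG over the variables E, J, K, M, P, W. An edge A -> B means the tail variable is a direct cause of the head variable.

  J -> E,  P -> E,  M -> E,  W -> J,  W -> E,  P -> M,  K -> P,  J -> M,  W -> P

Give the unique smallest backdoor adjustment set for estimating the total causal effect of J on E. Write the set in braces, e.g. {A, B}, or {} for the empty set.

{W}

Variables eligible for adjustment (non-descendants of J, excluding J and E): {K, P, W}.
Backdoor paths from J to E:
  P1: J <- W -> P -> M -> E
  P2: J <- W -> P -> E
  P3: J <- W -> E
The empty set is not sufficient: P1 (J <- W -> P -> M -> E) has no collider blocking it and no conditioned non-collider, so it is open.
Try {W}:
  P1: blocked at fork node W ∈ conditioning set.
  P2: blocked at fork node W ∈ conditioning set.
  P3: blocked at fork node W ∈ conditioning set.
{W} contains no descendant of J and blocks every backdoor path.
No other singleton works — e.g. {K} leaves P1 open — so {W} is the unique smallest valid adjustment set.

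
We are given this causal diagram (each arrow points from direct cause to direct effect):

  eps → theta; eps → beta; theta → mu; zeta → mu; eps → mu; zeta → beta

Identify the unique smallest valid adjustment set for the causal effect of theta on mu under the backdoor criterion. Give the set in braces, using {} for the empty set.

Variables eligible for adjustment (non-descendants of theta, excluding theta and mu): {beta, eps, zeta}.
Backdoor paths from theta to mu:
  P1: theta <- eps -> beta <- zeta -> mu
  P2: theta <- eps -> mu
The empty set is not sufficient: P2 (theta <- eps -> mu) has no collider blocking it and no conditioned non-collider, so it is open.
Try {eps}:
  P1: blocked at fork node eps ∈ conditioning set.
  P2: blocked at fork node eps ∈ conditioning set.
{eps} contains no descendant of theta and blocks every backdoor path.
No other singleton works — e.g. {zeta} leaves P2 open — so {eps} is the unique smallest valid adjustment set.

{eps}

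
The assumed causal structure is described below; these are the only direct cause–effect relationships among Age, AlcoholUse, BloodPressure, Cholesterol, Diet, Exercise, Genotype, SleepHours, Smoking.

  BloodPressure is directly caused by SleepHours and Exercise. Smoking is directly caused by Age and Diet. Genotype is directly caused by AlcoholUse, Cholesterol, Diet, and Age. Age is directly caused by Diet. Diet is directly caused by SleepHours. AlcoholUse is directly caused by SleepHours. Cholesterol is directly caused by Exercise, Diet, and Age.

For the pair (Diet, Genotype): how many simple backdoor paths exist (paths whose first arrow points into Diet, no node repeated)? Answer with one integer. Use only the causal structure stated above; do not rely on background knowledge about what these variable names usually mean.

A backdoor path from Diet to Genotype is any simple undirected path whose first edge points into Diet (i.e. leaves Diet via a parent).
Parents of Diet: {SleepHours}.
Enumerating:
  P1: Diet <- SleepHours -> AlcoholUse -> Genotype
  P2: Diet <- SleepHours -> BloodPressure <- Exercise -> Cholesterol <- Age -> Genotype
  P3: Diet <- SleepHours -> BloodPressure <- Exercise -> Cholesterol -> Genotype
That exhausts the simple backdoor paths. Count: 3.

3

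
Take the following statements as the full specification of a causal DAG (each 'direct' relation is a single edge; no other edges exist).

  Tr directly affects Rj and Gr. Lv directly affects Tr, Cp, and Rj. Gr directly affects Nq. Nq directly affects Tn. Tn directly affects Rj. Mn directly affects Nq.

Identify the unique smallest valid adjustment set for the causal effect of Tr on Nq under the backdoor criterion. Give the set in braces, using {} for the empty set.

Variables eligible for adjustment (non-descendants of Tr, excluding Tr and Nq): {Cp, Lv, Mn}.
Backdoor paths from Tr to Nq:
  P1: Tr <- Lv -> Rj <- Tn <- Nq
Each backdoor path contains an unconditioned collider, so every path is already blocked with the empty conditioning set:
  P1: blocked at collider Rj (neither it nor any descendant is in the conditioning set).
The empty set is therefore the unique smallest valid set.

{}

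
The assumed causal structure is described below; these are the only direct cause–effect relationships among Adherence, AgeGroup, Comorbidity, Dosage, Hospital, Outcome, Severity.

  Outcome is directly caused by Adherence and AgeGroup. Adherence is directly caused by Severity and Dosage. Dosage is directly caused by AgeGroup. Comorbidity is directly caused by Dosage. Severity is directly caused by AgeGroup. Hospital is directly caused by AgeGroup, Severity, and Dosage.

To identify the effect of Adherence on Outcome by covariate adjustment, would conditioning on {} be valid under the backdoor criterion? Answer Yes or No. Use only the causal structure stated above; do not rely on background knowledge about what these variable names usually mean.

No

Backdoor paths from Adherence to Outcome (paths whose first edge points into Adherence):
  P1: Adherence <- Dosage <- AgeGroup -> Outcome
  P2: Adherence <- Dosage -> Hospital <- AgeGroup -> Outcome
  P3: Adherence <- Dosage -> Hospital <- Severity <- AgeGroup -> Outcome
  P4: Adherence <- Severity <- AgeGroup -> Outcome
  P5: Adherence <- Severity -> Hospital <- AgeGroup -> Outcome
  P6: Adherence <- Severity -> Hospital <- Dosage <- AgeGroup -> Outcome
Condition 1 (no descendant of Adherence in the set): holds — descendants of Adherence are {Outcome}; none are in {}.
Condition 2 (every backdoor path blocked by {}):
  P1: open — no interior node is in the conditioning set.
  P2: blocked at collider Hospital (neither it nor any descendant is in the conditioning set).
  P3: blocked at collider Hospital (neither it nor any descendant is in the conditioning set).
  P4: open — no interior node is in the conditioning set.
  P5: blocked at collider Hospital (neither it nor any descendant is in the conditioning set).
  P6: blocked at collider Hospital (neither it nor any descendant is in the conditioning set).
{} does not satisfy the backdoor criterion.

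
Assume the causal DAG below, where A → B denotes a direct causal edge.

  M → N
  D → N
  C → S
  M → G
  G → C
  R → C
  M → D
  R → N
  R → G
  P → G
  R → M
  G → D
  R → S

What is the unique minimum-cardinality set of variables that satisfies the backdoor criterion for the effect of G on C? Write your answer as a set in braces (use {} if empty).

Variables eligible for adjustment (non-descendants of G, excluding G and C): {M, P, R}.
Backdoor paths from G to C:
  P1: G <- R -> C
  P2: G <- R -> S <- C
  P3: G <- M <- R -> C
  P4: G <- M <- R -> S <- C
  P5: G <- M -> D -> N <- R -> C
  P6: G <- M -> D -> N <- R -> S <- C
  P7: G <- M -> N <- R -> C
  P8: G <- M -> N <- R -> S <- C
The empty set is not sufficient: P1 (G <- R -> C) has no collider blocking it and no conditioned non-collider, so it is open.
Try {R}:
  P1: blocked at fork node R ∈ conditioning set.
  P2: blocked at fork node R ∈ conditioning set.
  P3: blocked at fork node R ∈ conditioning set.
  P4: blocked at fork node R ∈ conditioning set.
  P5: blocked at collider N (neither it nor any descendant is in the conditioning set).
  P6: blocked at collider N (neither it nor any descendant is in the conditioning set).
  P7: blocked at collider N (neither it nor any descendant is in the conditioning set).
  P8: blocked at collider N (neither it nor any descendant is in the conditioning set).
{R} contains no descendant of G and blocks every backdoor path.
No other singleton works — e.g. {M} leaves P1 open — so {R} is the unique smallest valid adjustment set.

{R}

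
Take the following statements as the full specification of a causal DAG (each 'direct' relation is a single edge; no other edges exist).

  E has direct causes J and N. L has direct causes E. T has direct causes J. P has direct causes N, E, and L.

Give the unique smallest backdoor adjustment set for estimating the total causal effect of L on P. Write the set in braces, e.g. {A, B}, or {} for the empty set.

Variables eligible for adjustment (non-descendants of L, excluding L and P): {E, J, N, T}.
Backdoor paths from L to P:
  P1: L <- E <- N -> P
  P2: L <- E -> P
The empty set is not sufficient: P1 (L <- E <- N -> P) has no collider blocking it and no conditioned non-collider, so it is open.
Try {E}:
  P1: blocked at chain node E ∈ conditioning set.
  P2: blocked at fork node E ∈ conditioning set.
{E} contains no descendant of L and blocks every backdoor path.
No other singleton works — e.g. {N} leaves P2 open — so {E} is the unique smallest valid adjustment set.

{E}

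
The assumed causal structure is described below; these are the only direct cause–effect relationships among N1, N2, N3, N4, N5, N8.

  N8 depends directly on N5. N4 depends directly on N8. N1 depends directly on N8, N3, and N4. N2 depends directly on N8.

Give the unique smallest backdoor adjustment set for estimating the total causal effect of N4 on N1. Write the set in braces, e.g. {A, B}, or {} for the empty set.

Variables eligible for adjustment (non-descendants of N4, excluding N4 and N1): {N2, N3, N5, N8}.
Backdoor paths from N4 to N1:
  P1: N4 <- N8 -> N1
The empty set is not sufficient: P1 (N4 <- N8 -> N1) has no collider blocking it and no conditioned non-collider, so it is open.
Try {N8}:
  P1: blocked at fork node N8 ∈ conditioning set.
{N8} contains no descendant of N4 and blocks every backdoor path.
No other singleton works — e.g. {N5} leaves P1 open — so {N8} is the unique smallest valid adjustment set.

{N8}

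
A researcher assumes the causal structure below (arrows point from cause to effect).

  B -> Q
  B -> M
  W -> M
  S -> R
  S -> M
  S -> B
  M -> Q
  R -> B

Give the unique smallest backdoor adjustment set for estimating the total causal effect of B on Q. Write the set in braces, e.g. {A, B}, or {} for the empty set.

{S}

Variables eligible for adjustment (non-descendants of B, excluding B and Q): {R, S, W}.
Backdoor paths from B to Q:
  P1: B <- S -> M -> Q
  P2: B <- R <- S -> M -> Q
The empty set is not sufficient: P1 (B <- S -> M -> Q) has no collider blocking it and no conditioned non-collider, so it is open.
Try {S}:
  P1: blocked at fork node S ∈ conditioning set.
  P2: blocked at fork node S ∈ conditioning set.
{S} contains no descendant of B and blocks every backdoor path.
No other singleton works — e.g. {W} leaves P1 open — so {S} is the unique smallest valid adjustment set.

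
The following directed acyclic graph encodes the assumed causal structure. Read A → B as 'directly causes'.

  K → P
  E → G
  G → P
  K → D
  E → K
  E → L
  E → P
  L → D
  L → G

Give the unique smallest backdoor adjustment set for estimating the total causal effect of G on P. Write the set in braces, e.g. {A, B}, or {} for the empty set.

Variables eligible for adjustment (non-descendants of G, excluding G and P): {D, E, K, L}.
Backdoor paths from G to P:
  P1: G <- E -> L -> D <- K -> P
  P2: G <- E -> K -> P
  P3: G <- E -> P
  P4: G <- L <- E -> K -> P
  P5: G <- L <- E -> P
  P6: G <- L -> D <- K <- E -> P
  P7: G <- L -> D <- K -> P
The empty set is not sufficient: P2 (G <- E -> K -> P) has no collider blocking it and no conditioned non-collider, so it is open.
Try {E}:
  P1: blocked at fork node E ∈ conditioning set.
  P2: blocked at fork node E ∈ conditioning set.
  P3: blocked at fork node E ∈ conditioning set.
  P4: blocked at fork node E ∈ conditioning set.
  P5: blocked at fork node E ∈ conditioning set.
  P6: blocked at collider D (neither it nor any descendant is in the conditioning set).
  P7: blocked at collider D (neither it nor any descendant is in the conditioning set).
{E} contains no descendant of G and blocks every backdoor path.
No other singleton works — e.g. {L} leaves P2 open — so {E} is the unique smallest valid adjustment set.

{E}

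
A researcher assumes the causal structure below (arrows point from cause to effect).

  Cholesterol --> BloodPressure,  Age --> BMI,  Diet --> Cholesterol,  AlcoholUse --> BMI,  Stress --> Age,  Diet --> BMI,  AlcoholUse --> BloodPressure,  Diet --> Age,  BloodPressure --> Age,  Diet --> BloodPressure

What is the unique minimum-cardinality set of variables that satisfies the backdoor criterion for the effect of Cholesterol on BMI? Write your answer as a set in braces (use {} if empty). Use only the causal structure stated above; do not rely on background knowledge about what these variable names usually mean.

Variables eligible for adjustment (non-descendants of Cholesterol, excluding Cholesterol and BMI): {AlcoholUse, Diet, Stress}.
Backdoor paths from Cholesterol to BMI:
  P1: Cholesterol <- Diet -> BloodPressure <- AlcoholUse -> BMI
  P2: Cholesterol <- Diet -> BloodPressure -> Age -> BMI
  P3: Cholesterol <- Diet -> Age <- BloodPressure <- AlcoholUse -> BMI
  P4: Cholesterol <- Diet -> Age -> BMI
  P5: Cholesterol <- Diet -> BMI
The empty set is not sufficient: P2 (Cholesterol <- Diet -> BloodPressure -> Age -> BMI) has no collider blocking it and no conditioned non-collider, so it is open.
Try {Diet}:
  P1: blocked at fork node Diet ∈ conditioning set.
  P2: blocked at fork node Diet ∈ conditioning set.
  P3: blocked at fork node Diet ∈ conditioning set.
  P4: blocked at fork node Diet ∈ conditioning set.
  P5: blocked at fork node Diet ∈ conditioning set.
{Diet} contains no descendant of Cholesterol and blocks every backdoor path.
No other singleton works — e.g. {AlcoholUse} leaves P2 open — so {Diet} is the unique smallest valid adjustment set.

{Diet}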